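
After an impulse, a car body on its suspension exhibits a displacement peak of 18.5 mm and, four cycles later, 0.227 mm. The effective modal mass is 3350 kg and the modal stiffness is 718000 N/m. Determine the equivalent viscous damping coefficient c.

Logarithmic decrement δ = (1/n)·ln(x₀/x_n) = (1/4)·ln(18.5/0.227) = (1/4)·ln(81.50) = 1.100.
ζ = δ/√(4π² + δ²) = 1.100/√(39.48 + 1.21) = 1.100/6.379 = 0.1725.
c = ζ · 2√(km) = 0.1725 × 2√(718000 × 3350) = 0.1725 × 98090 = 16920 N·s/m.

16900 N·s/m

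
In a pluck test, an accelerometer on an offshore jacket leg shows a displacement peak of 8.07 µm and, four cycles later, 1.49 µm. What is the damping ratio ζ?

Logarithmic decrement δ = (1/n)·ln(x₀/x_n) = (1/4)·ln(8.07/1.49) = (1/4)·ln(5.416) = 0.4223.
ζ = δ/√(4π² + δ²) = 0.4223/√(39.48 + 0.178) = 0.4223/6.297 = 0.06707.

0.0671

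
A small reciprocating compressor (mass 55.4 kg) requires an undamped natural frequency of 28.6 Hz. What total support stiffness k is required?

ω_n = 2πf_n = 2π × 28.6 = 179.7 rad/s.
k = m·ω_n² = 55.4 × 179.7² = 55.4 × 32290 = 1789000 N/m.

1790000 N/m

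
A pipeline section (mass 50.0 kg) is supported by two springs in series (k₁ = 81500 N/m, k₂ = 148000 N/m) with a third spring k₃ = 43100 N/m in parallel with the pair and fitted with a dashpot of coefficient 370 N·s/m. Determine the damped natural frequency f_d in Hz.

Series pair: k_s = k₁k₂/(k₁+k₂) = (81500)(148000)/(81500 + 148000) = 52560 N/m. In parallel with k₃: k_eq = 52560 + 43100 = 95660 N/m.
ω_n = √(k_eq/m) = √(95660/50.0) = 43.74 rad/s.
Critical damping c_c = 2√(k_eq·m) = 2√(95660 × 50.0) = 4374 N·s/m, so ζ = c/c_c = 370/4374 = 0.08459.
ω_d = ω_n√(1 − ζ²) = 43.74 × √(1 − 0.00716) = 43.58 rad/s.
f_d = ω_d/(2π) = 6.936 Hz.

6.94 Hz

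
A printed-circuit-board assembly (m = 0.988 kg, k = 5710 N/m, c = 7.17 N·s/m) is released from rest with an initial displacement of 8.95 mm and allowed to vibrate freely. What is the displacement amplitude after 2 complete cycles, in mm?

ζ = c/(2√(km)) = 7.17/(2√(5710 × 0.988)) = 7.17/150.2 = 0.04773.
Logarithmic decrement δ = 2πζ/√(1 − ζ²) = 2π × 0.04773/√(1 − 0.00228) = 0.3002.
After n cycles, x_n/x₀ = e^(−nδ), so x_2 = 8.95 × e^(−2 × 0.3002) = 8.95 × 0.5485 = 4.910 mm.

4.91 mm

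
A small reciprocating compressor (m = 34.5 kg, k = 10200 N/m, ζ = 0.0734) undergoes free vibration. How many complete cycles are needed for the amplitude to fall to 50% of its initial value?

Logarithmic decrement δ = 2πζ/√(1 − ζ²) = 2π × 0.07340/√(1 − 0.00539) = 0.4624.
x_n/x₀ = e^(−nδ) ≤ 0.5; take ln: n ≥ ln(1/0.5)/δ = 0.6931/0.4624 = 1.499.
So 2 complete cycles are required.

2 cycles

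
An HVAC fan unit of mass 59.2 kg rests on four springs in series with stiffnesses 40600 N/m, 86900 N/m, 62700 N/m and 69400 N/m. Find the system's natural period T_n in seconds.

0.394 s

Series springs: 1/k_eq = 1/40600 + 1/86900 + 1/62700 + 1/69400 = 6.650×10^-5, so k_eq = 15040 N/m.
ω_n = √(k_eq/m) = √(15040/59.2) = √254.0 = 15.94 rad/s.
T_n = 2π/ω_n = 6.283/15.94 = 0.3942 s.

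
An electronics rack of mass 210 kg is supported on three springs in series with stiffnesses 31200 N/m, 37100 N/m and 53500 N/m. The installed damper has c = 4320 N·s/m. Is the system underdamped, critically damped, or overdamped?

overdamped

Series springs: 1/k_eq = 1/31200 + 1/37100 + 1/53500 = 7.770×10^-5, so k_eq = 12870 N/m.
c_c = 2√(k_eq·m) = 3288 N·s/m; ζ = c/c_c = 4320/3288 = 1.31.
Since ζ > 1 the system is overdamped.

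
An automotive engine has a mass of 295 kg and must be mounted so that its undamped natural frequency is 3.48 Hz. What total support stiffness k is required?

141000 N/m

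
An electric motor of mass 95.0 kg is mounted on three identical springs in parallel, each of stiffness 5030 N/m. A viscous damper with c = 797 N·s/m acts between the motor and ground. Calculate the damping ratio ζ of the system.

Parallel springs add: k_eq = 3 × 5030 = 15090 N/m.
ω_n = √(k_eq/m) = √(15090/95.0) = 12.60 rad/s.
Critical damping c_c = 2√(k_eq·m) = 2√(15090 × 95.0) = 2395 N·s/m, so ζ = c/c_c = 797/2395 = 0.3328.

0.333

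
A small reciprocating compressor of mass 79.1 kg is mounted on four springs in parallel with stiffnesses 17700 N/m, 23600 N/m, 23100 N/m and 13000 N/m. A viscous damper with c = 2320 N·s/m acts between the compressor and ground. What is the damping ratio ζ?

Parallel springs add: k_eq = 17700 + 23600 + 23100 + 13000 = 77400 N/m.
ω_n = √(k_eq/m) = √(77400/79.1) = 31.28 rad/s.
Critical damping c_c = 2√(k_eq·m) = 2√(77400 × 79.1) = 4949 N·s/m, so ζ = c/c_c = 2320/4949 = 0.4688.

0.469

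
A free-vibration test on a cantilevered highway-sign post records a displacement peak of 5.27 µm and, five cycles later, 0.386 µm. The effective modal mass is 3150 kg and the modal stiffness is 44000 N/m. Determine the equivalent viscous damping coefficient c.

Logarithmic decrement δ = (1/n)·ln(x₀/x_n) = (1/5)·ln(5.27/0.386) = (1/5)·ln(13.65) = 0.5228.
ζ = δ/√(4π² + δ²) = 0.5228/√(39.48 + 0.273) = 0.5228/6.305 = 0.08292.
c = ζ · 2√(km) = 0.08292 × 2√(44000 × 3150) = 0.08292 × 23550 = 1952 N·s/m.

1950 N·s/m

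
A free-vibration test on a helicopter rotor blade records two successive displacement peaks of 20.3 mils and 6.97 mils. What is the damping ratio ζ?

Logarithmic decrement δ = (1/n)·ln(x₀/x_n) = (1/1)·ln(20.3/6.97) = (1/1)·ln(2.912) = 1.069.
ζ = δ/√(4π² + δ²) = 1.069/√(39.48 + 1.14) = 1.069/6.373 = 0.1677.

0.168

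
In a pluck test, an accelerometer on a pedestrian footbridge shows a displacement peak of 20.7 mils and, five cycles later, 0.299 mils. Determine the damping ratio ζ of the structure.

Logarithmic decrement δ = (1/n)·ln(x₀/x_n) = (1/5)·ln(20.7/0.299) = (1/5)·ln(69.23) = 0.8475.
ζ = δ/√(4π² + δ²) = 0.8475/√(39.48 + 0.718) = 0.8475/6.340 = 0.1337.

0.134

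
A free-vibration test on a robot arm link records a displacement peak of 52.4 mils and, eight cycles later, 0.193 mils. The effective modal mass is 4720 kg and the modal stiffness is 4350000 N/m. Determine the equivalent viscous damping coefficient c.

Logarithmic decrement δ = (1/n)·ln(x₀/x_n) = (1/8)·ln(52.4/0.193) = (1/8)·ln(271.5) = 0.7005.
ζ = δ/√(4π² + δ²) = 0.7005/√(39.48 + 0.491) = 0.7005/6.322 = 0.1108.
c = ζ · 2√(km) = 0.1108 × 2√(4350000 × 4720) = 0.1108 × 286600 = 31750 N·s/m.

31800 N·s/m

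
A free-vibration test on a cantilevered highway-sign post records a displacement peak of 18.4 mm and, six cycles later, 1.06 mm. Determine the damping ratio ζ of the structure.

0.0755

Logarithmic decrement δ = (1/n)·ln(x₀/x_n) = (1/6)·ln(18.4/1.06) = (1/6)·ln(17.36) = 0.4757.
ζ = δ/√(4π² + δ²) = 0.4757/√(39.48 + 0.226) = 0.4757/6.301 = 0.07549.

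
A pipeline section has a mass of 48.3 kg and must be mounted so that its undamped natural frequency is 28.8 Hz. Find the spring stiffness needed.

ω_n = 2πf_n = 2π × 28.8 = 181.0 rad/s.
k = m·ω_n² = 48.3 × 181.0² = 48.3 × 32740 = 1582000 N/m.

1580000 N/m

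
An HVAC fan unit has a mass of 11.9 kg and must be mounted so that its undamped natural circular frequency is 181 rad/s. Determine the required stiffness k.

390000 N/m

k = m·ω_n² = 11.9 × 181.0² = 11.9 × 32760 = 389900 N/m.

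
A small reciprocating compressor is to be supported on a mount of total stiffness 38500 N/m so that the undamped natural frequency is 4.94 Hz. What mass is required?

ω_n = 2πf_n = 2π × 4.94 = 31.04 rad/s.
m = k/ω_n² = 38500/31.04² = 38500/963.4 = 39.96 kg.

40.0 kg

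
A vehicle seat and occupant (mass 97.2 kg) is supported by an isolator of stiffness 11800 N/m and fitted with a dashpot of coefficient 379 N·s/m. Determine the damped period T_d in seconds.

ω_n = √(k/m) = √(11800/97.2) = 11.02 rad/s.
Critical damping c_c = 2√(k·m) = 2√(11800 × 97.2) = 2142 N·s/m, so ζ = c/c_c = 379/2142 = 0.1769.
ω_d = ω_n√(1 − ζ²) = 11.02 × √(1 − 0.0313) = 10.84 rad/s.
T_d = 2π/ω_d = 0.5794 s.

0.579 s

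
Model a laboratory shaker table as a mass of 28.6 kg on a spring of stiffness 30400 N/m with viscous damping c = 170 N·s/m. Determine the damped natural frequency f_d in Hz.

ω_n = √(k/m) = √(30400/28.6) = 32.60 rad/s.
Critical damping c_c = 2√(k·m) = 2√(30400 × 28.6) = 1865 N·s/m, so ζ = c/c_c = 170/1865 = 0.09116.
ω_d = ω_n√(1 − ζ²) = 32.60 × √(1 − 0.00831) = 32.47 rad/s.
f_d = ω_d/(2π) = 5.167 Hz.

5.17 Hz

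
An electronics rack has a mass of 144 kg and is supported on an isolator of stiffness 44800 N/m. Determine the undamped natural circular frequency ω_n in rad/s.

17.6 rad/s

ω_n = √(k/m) = √(44800/144) = √311.1 = 17.64 rad/s.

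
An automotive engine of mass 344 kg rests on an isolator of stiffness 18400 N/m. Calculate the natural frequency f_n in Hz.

1.16 Hz

ω_n = √(k/m) = √(18400/344) = √53.49 = 7.314 rad/s.
f_n = ω_n/(2π) = 7.314/6.283 = 1.164 Hz.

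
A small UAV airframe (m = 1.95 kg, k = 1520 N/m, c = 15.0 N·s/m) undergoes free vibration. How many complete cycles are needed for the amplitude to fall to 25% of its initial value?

2 cycles

ζ = c/(2√(km)) = 15.0/(2√(1520 × 1.95)) = 15.0/108.9 = 0.1378.
Logarithmic decrement δ = 2πζ/√(1 − ζ²) = 2π × 0.1378/√(1 − 0.0190) = 0.8739.
x_n/x₀ = e^(−nδ) ≤ 0.25; take ln: n ≥ ln(1/0.25)/δ = 1.386/0.8739 = 1.586.
So 2 complete cycles are required.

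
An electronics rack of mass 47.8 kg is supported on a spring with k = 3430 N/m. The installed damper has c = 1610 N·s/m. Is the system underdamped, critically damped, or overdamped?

c_c = 2√(k·m) = 809.8 N·s/m; ζ = c/c_c = 1610/809.8 = 1.99.
Since ζ > 1 the system is overdamped.

overdamped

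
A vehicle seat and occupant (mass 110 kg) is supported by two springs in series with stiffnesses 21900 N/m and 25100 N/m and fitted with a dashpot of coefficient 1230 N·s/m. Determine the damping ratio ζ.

Series springs: 1/k_eq = 1/21900 + 1/25100 = 8.550×10^-5, so k_eq = 11700 N/m.
ω_n = √(k_eq/m) = √(11700/110) = 10.31 rad/s.
Critical damping c_c = 2√(k_eq·m) = 2√(11700 × 110) = 2268 N·s/m, so ζ = c/c_c = 1230/2268 = 0.5422.

0.542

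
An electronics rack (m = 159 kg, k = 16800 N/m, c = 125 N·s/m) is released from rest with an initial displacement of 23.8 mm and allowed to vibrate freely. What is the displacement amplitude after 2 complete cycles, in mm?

ζ = c/(2√(km)) = 125/(2√(16800 × 159)) = 125/3269 = 0.03824.
Logarithmic decrement δ = 2πζ/√(1 − ζ²) = 2π × 0.03824/√(1 − 0.00146) = 0.2404.
After n cycles, x_n/x₀ = e^(−nδ), so x_2 = 23.8 × e^(−2 × 0.2404) = 23.8 × 0.6182 = 14.71 mm.

14.7 mm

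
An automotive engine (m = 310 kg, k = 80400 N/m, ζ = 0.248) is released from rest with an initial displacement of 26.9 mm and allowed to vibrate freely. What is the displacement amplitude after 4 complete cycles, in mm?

Logarithmic decrement δ = 2πζ/√(1 − ζ²) = 2π × 0.2480/√(1 − 0.0615) = 1.608.
After n cycles, x_n/x₀ = e^(−nδ), so x_4 = 26.9 × e^(−4 × 1.608) = 26.9 × 0.001606 = 0.04321 mm.

0.0432 mm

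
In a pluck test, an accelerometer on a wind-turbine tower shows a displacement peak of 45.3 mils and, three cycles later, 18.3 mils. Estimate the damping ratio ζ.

Logarithmic decrement δ = (1/n)·ln(x₀/x_n) = (1/3)·ln(45.3/18.3) = (1/3)·ln(2.475) = 0.3021.
ζ = δ/√(4π² + δ²) = 0.3021/√(39.48 + 0.0913) = 0.3021/6.290 = 0.04803.

0.0480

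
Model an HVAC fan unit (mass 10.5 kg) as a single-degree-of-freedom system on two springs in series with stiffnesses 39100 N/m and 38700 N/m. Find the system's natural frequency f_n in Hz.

Series springs: 1/k_eq = 1/39100 + 1/38700 = 5.142×10^-5, so k_eq = 19450 N/m.
ω_n = √(k_eq/m) = √(19450/10.5) = √1852 = 43.04 rad/s.
f_n = ω_n/(2π) = 43.04/6.283 = 6.850 Hz.

6.85 Hz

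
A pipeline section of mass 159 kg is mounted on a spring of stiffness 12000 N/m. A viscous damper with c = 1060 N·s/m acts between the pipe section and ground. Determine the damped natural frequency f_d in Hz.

ω_n = √(k/m) = √(12000/159) = 8.687 rad/s.
Critical damping c_c = 2√(k·m) = 2√(12000 × 159) = 2763 N·s/m, so ζ = c/c_c = 1060/2763 = 0.3837.
ω_d = ω_n√(1 − ζ²) = 8.687 × √(1 − 0.147) = 8.023 rad/s.
f_d = ω_d/(2π) = 1.277 Hz.

1.28 Hz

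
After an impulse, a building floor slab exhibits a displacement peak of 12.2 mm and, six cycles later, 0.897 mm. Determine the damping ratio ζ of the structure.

Logarithmic decrement δ = (1/n)·ln(x₀/x_n) = (1/6)·ln(12.2/0.897) = (1/6)·ln(13.60) = 0.4350.
ζ = δ/√(4π² + δ²) = 0.4350/√(39.48 + 0.189) = 0.4350/6.298 = 0.06907.

0.0691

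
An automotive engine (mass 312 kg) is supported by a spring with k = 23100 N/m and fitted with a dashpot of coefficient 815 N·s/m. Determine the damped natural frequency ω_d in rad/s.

ω_n = √(k/m) = √(23100/312) = 8.605 rad/s.
Critical damping c_c = 2√(k·m) = 2√(23100 × 312) = 5369 N·s/m, so ζ = c/c_c = 815/5369 = 0.1518.
ω_d = ω_n√(1 − ζ²) = 8.605 × √(1 − 0.0230) = 8.505 rad/s.

8.50 rad/s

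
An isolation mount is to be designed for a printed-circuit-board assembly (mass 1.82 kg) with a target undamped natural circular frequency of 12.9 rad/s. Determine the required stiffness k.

k = m·ω_n² = 1.82 × 12.90² = 1.82 × 166.4 = 302.9 N/m.

303 N/m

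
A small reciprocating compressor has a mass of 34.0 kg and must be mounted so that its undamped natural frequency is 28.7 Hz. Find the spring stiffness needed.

1110000 N/m

ω_n = 2πf_n = 2π × 28.7 = 180.3 rad/s.
k = m·ω_n² = 34.0 × 180.3² = 34.0 × 32520 = 1106000 N/m.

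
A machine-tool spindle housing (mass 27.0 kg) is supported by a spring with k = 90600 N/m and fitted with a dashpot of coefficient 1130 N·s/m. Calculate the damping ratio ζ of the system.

0.361

ω_n = √(k/m) = √(90600/27.0) = 57.93 rad/s.
Critical damping c_c = 2√(k·m) = 2√(90600 × 27.0) = 3128 N·s/m, so ζ = c/c_c = 1130/3128 = 0.3612.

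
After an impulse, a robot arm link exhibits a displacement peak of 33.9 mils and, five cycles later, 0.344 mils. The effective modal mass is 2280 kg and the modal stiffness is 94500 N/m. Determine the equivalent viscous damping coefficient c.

4240 N·s/m

Logarithmic decrement δ = (1/n)·ln(x₀/x_n) = (1/5)·ln(33.9/0.344) = (1/5)·ln(98.55) = 0.9181.
ζ = δ/√(4π² + δ²) = 0.9181/√(39.48 + 0.843) = 0.9181/6.350 = 0.1446.
c = ζ · 2√(km) = 0.1446 × 2√(94500 × 2280) = 0.1446 × 29360 = 4245 N·s/m.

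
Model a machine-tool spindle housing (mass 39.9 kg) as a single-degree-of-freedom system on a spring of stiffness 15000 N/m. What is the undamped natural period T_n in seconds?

ω_n = √(k/m) = √(15000/39.9) = √375.9 = 19.39 rad/s.
T_n = 2π/ω_n = 6.283/19.39 = 0.3241 s.

0.324 s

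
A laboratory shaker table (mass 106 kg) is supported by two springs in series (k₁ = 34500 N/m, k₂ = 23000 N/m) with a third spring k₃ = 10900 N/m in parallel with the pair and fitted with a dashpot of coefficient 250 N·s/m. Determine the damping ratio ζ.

0.0773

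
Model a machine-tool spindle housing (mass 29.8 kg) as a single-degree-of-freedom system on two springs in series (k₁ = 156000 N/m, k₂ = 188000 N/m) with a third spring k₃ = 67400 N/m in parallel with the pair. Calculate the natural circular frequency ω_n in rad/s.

Series pair: k_s = k₁k₂/(k₁+k₂) = (156000)(188000)/(156000 + 188000) = 85260 N/m. In parallel with k₃: k_eq = 85260 + 67400 = 152700 N/m.
ω_n = √(k_eq/m) = √(152700/29.8) = √5123 = 71.57 rad/s.

71.6 rad/s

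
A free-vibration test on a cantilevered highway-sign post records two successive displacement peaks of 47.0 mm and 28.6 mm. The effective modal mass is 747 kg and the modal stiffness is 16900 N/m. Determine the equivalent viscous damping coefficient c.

560 N·s/m

Logarithmic decrement δ = (1/n)·ln(x₀/x_n) = (1/1)·ln(47.0/28.6) = (1/1)·ln(1.643) = 0.4967.
ζ = δ/√(4π² + δ²) = 0.4967/√(39.48 + 0.247) = 0.4967/6.303 = 0.07881.
c = ζ · 2√(km) = 0.07881 × 2√(16900 × 747) = 0.07881 × 7106 = 560.1 N·s/m.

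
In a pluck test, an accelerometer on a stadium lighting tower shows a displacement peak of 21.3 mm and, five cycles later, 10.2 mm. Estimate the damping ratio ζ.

Logarithmic decrement δ = (1/n)·ln(x₀/x_n) = (1/5)·ln(21.3/10.2) = (1/5)·ln(2.088) = 0.1473.
ζ = δ/√(4π² + δ²) = 0.1473/√(39.48 + 0.0217) = 0.1473/6.285 = 0.02343.

0.0234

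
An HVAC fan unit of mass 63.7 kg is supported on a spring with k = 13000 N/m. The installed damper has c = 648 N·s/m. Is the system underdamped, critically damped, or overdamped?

c_c = 2√(k·m) = 1820 N·s/m; ζ = c/c_c = 648/1820 = 0.356.
Since ζ < 1 the system is underdamped.

underdamped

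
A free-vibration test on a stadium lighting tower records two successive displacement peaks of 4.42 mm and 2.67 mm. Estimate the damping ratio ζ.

0.0800

Logarithmic decrement δ = (1/n)·ln(x₀/x_n) = (1/1)·ln(4.42/2.67) = (1/1)·ln(1.655) = 0.5041.
ζ = δ/√(4π² + δ²) = 0.5041/√(39.48 + 0.254) = 0.5041/6.303 = 0.07997.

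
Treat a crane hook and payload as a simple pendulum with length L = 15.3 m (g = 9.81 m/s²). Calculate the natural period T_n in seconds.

7.85 s

For a simple pendulum ω_n = √(g/L) = √(9.81/15.3) = √0.6412 = 0.8007 rad/s.
T_n = 2π/ω_n = 6.283/0.8007 = 7.847 s.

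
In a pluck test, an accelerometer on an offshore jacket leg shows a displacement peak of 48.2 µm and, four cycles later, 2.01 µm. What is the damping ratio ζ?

Logarithmic decrement δ = (1/n)·ln(x₀/x_n) = (1/4)·ln(48.2/2.01) = (1/4)·ln(23.98) = 0.7943.
ζ = δ/√(4π² + δ²) = 0.7943/√(39.48 + 0.631) = 0.7943/6.333 = 0.1254.

0.125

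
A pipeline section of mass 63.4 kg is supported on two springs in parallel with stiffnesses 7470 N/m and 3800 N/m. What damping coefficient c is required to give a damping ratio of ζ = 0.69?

Parallel springs add: k_eq = 7470 + 3800 = 11270 N/m.
c_c = 2√(k_eq·m) = 2√(11270 × 63.4) = 1691 N·s/m.
c = ζ·c_c = 0.69 × 1691 = 1167 N·s/m.

1170 N·s/m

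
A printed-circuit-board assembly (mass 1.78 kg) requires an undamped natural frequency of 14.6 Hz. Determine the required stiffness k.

15000 N/m

ω_n = 2πf_n = 2π × 14.6 = 91.73 rad/s.
k = m·ω_n² = 1.78 × 91.73² = 1.78 × 8415 = 14980 N/m.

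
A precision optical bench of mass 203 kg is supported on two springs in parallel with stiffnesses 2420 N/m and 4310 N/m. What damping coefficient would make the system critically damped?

Parallel springs add: k_eq = 2420 + 4310 = 6730 N/m.
c_c = 2√(k_eq·m) = 2√(6730 × 203) = 2 × 1169 = 2338 N·s/m.

2340 N·s/m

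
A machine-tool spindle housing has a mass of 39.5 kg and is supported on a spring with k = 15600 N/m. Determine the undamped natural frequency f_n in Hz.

3.16 Hz

ω_n = √(k/m) = √(15600/39.5) = √394.9 = 19.87 rad/s.
f_n = ω_n/(2π) = 19.87/6.283 = 3.163 Hz.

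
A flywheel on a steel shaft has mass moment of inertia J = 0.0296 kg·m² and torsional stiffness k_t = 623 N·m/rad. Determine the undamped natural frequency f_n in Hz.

23.1 Hz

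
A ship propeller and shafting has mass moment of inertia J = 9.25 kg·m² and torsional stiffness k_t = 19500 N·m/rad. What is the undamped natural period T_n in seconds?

0.137 s

ω_n = √(k_t/J) = √(19500/9.25) = √2108 = 45.91 rad/s.
T_n = 2π/ω_n = 6.283/45.91 = 0.1368 s.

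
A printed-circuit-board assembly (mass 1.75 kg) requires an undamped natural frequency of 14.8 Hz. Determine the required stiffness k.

ω_n = 2πf_n = 2π × 14.8 = 92.99 rad/s.
k = m·ω_n² = 1.75 × 92.99² = 1.75 × 8647 = 15130 N/m.

15100 N/m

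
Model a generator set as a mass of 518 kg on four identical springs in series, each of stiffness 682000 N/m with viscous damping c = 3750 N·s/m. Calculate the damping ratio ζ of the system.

0.200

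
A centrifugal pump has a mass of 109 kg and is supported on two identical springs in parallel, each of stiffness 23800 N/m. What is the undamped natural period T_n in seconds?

0.301 s

Parallel springs add: k_eq = 2 × 23800 = 47600 N/m.
ω_n = √(k_eq/m) = √(47600/109) = √436.7 = 20.90 rad/s.
T_n = 2π/ω_n = 6.283/20.90 = 0.3007 s.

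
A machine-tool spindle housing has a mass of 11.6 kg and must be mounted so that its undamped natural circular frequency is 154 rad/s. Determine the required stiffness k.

k = m·ω_n² = 11.6 × 154.0² = 11.6 × 23720 = 275100 N/m.

275000 N/m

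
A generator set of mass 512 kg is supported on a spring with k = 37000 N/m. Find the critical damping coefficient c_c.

c_c = 2√(k·m) = 2√(37000 × 512) = 2 × 4352 = 8705 N·s/m.

8700 N·s/m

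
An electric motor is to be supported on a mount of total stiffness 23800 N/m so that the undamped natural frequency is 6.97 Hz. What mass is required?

ω_n = 2πf_n = 2π × 6.97 = 43.79 rad/s.
m = k/ω_n² = 23800/43.79² = 23800/1918 = 12.41 kg.

12.4 kg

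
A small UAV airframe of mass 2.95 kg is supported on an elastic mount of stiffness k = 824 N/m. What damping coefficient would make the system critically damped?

c_c = 2√(k·m) = 2√(824.0 × 2.95) = 2 × 49.30 = 98.61 N·s/m.

98.6 N·s/m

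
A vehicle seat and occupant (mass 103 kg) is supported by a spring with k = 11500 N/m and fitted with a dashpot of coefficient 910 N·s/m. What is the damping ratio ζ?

ω_n = √(k/m) = √(11500/103) = 10.57 rad/s.
Critical damping c_c = 2√(k·m) = 2√(11500 × 103) = 2177 N·s/m, so ζ = c/c_c = 910/2177 = 0.4181.

0.418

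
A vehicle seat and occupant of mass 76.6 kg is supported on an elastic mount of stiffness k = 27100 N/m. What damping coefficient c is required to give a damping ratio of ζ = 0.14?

403 N·s/m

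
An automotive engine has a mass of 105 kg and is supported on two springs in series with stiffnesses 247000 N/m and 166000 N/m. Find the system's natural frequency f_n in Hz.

4.89 Hz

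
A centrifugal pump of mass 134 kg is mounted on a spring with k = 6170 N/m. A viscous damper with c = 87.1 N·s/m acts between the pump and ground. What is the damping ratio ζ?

ω_n = √(k/m) = √(6170/134) = 6.786 rad/s.
Critical damping c_c = 2√(k·m) = 2√(6170 × 134) = 1819 N·s/m, so ζ = c/c_c = 87.1/1819 = 0.04790.

0.0479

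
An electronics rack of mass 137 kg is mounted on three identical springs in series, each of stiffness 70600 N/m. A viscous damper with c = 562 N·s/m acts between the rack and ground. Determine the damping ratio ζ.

0.156

Series springs: 1/k_eq = 3/70600, so k_eq = 70600/3 = 23530 N/m.
ω_n = √(k_eq/m) = √(23530/137) = 13.11 rad/s.
Critical damping c_c = 2√(k_eq·m) = 2√(23530 × 137) = 3591 N·s/m, so ζ = c/c_c = 562/3591 = 0.1565.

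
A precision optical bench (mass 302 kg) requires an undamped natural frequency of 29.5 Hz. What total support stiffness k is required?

ω_n = 2πf_n = 2π × 29.5 = 185.4 rad/s.
k = m·ω_n² = 302 × 185.4² = 302 × 34360 = 10380000 N/m.

10400000 N/m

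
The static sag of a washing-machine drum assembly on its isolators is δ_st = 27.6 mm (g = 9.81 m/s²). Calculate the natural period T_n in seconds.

ω_n = √(g/δ_st) = √(9.81/0.0276) = √355.4 = 18.85 rad/s.
T_n = 2π/ω_n = 6.283/18.85 = 0.3333 s.

0.333 s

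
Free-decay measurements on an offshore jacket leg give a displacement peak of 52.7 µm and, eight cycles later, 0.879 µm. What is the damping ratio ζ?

0.0812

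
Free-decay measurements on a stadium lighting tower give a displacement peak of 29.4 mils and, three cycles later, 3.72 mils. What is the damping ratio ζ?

Logarithmic decrement δ = (1/n)·ln(x₀/x_n) = (1/3)·ln(29.4/3.72) = (1/3)·ln(7.903) = 0.6891.
ζ = δ/√(4π² + δ²) = 0.6891/√(39.48 + 0.475) = 0.6891/6.321 = 0.1090.

0.109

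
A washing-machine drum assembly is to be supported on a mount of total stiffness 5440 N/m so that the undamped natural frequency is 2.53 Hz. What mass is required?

21.5 kg

ω_n = 2πf_n = 2π × 2.53 = 15.90 rad/s.
m = k/ω_n² = 5440/15.90² = 5440/252.7 = 21.53 kg.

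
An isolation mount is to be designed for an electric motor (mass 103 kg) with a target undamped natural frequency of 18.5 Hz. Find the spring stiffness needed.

ω_n = 2πf_n = 2π × 18.5 = 116.2 rad/s.
k = m·ω_n² = 103 × 116.2² = 103 × 13510 = 1392000 N/m.

1390000 N/m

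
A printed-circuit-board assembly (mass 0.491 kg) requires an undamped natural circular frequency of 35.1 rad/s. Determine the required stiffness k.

k = m·ω_n² = 0.491 × 35.10² = 0.491 × 1232 = 604.9 N/m.

605 N/m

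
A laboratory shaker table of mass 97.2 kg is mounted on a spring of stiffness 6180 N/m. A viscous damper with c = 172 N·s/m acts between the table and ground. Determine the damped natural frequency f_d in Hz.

1.26 Hz

ω_n = √(k/m) = √(6180/97.2) = 7.974 rad/s.
Critical damping c_c = 2√(k·m) = 2√(6180 × 97.2) = 1550 N·s/m, so ζ = c/c_c = 172/1550 = 0.1110.
ω_d = ω_n√(1 − ζ²) = 7.974 × √(1 − 0.0123) = 7.924 rad/s.
f_d = ω_d/(2π) = 1.261 Hz.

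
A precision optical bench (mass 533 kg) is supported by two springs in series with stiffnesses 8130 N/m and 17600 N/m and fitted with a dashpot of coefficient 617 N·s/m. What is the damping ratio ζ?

0.179

Series springs: 1/k_eq = 1/8130 + 1/17600 = 0.0001798, so k_eq = 5561 N/m.
ω_n = √(k_eq/m) = √(5561/533) = 3.230 rad/s.
Critical damping c_c = 2√(k_eq·m) = 2√(5561 × 533) = 3443 N·s/m, so ζ = c/c_c = 617/3443 = 0.1792.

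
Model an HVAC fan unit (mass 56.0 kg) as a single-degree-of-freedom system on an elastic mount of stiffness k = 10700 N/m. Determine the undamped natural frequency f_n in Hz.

2.20 Hz

ω_n = √(k/m) = √(10700/56.0) = √191.1 = 13.82 rad/s.
f_n = ω_n/(2π) = 13.82/6.283 = 2.200 Hz.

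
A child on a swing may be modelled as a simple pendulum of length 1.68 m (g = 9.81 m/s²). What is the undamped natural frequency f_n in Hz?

0.385 Hz

For a simple pendulum ω_n = √(g/L) = √(9.81/1.68) = √5.839 = 2.416 rad/s.
f_n = ω_n/(2π) = 2.416/6.283 = 0.3846 Hz.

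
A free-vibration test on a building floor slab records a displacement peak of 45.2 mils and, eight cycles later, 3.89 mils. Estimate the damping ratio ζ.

Logarithmic decrement δ = (1/n)·ln(x₀/x_n) = (1/8)·ln(45.2/3.89) = (1/8)·ln(11.62) = 0.3066.
ζ = δ/√(4π² + δ²) = 0.3066/√(39.48 + 0.0940) = 0.3066/6.291 = 0.04874.

0.0487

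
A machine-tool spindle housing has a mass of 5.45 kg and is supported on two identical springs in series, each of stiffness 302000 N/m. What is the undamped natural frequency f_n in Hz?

26.5 Hz

Series springs: 1/k_eq = 2/302000, so k_eq = 302000/2 = 151000 N/m.
ω_n = √(k_eq/m) = √(151000/5.45) = √27710 = 166.5 rad/s.
f_n = ω_n/(2π) = 166.5/6.283 = 26.49 Hz.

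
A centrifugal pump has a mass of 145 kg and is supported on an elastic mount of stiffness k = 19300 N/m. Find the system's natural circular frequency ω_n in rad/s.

11.5 rad/s

ω_n = √(k/m) = √(19300/145) = √133.1 = 11.54 rad/s.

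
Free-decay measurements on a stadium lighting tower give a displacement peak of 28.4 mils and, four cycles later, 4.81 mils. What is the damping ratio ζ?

0.0705

Logarithmic decrement δ = (1/n)·ln(x₀/x_n) = (1/4)·ln(28.4/4.81) = (1/4)·ln(5.904) = 0.4439.
ζ = δ/√(4π² + δ²) = 0.4439/√(39.48 + 0.197) = 0.4439/6.299 = 0.07048.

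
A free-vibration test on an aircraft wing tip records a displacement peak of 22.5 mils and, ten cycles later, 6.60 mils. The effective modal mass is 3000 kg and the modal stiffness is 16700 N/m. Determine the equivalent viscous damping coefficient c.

Logarithmic decrement δ = (1/n)·ln(x₀/x_n) = (1/10)·ln(22.5/6.60) = (1/10)·ln(3.409) = 0.1226.
ζ = δ/√(4π² + δ²) = 0.1226/√(39.48 + 0.0150) = 0.1226/6.284 = 0.01952.
c = ζ · 2√(km) = 0.01952 × 2√(16700 × 3000) = 0.01952 × 14160 = 276.3 N·s/m.

276 N·s/m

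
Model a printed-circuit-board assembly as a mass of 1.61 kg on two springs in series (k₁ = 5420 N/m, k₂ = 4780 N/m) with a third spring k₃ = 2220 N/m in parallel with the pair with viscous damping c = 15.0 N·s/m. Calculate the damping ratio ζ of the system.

0.0857

Series pair: k_s = k₁k₂/(k₁+k₂) = (5420)(4780)/(5420 + 4780) = 2540 N/m. In parallel with k₃: k_eq = 2540 + 2220 = 4760 N/m.
ω_n = √(k_eq/m) = √(4760/1.61) = 54.37 rad/s.
Critical damping c_c = 2√(k_eq·m) = 2√(4760 × 1.61) = 175.1 N·s/m, so ζ = c/c_c = 15.0/175.1 = 0.08567.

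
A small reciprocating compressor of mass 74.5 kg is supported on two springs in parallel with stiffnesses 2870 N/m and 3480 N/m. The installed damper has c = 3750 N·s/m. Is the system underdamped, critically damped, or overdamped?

overdamped

Parallel springs add: k_eq = 2870 + 3480 = 6350 N/m.
c_c = 2√(k_eq·m) = 1376 N·s/m; ζ = c/c_c = 3750/1376 = 2.73.
Since ζ > 1 the system is overdamped.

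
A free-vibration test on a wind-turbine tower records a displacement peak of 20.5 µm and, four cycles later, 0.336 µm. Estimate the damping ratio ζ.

0.161

Logarithmic decrement δ = (1/n)·ln(x₀/x_n) = (1/4)·ln(20.5/0.336) = (1/4)·ln(61.01) = 1.028.
ζ = δ/√(4π² + δ²) = 1.028/√(39.48 + 1.06) = 1.028/6.367 = 0.1614.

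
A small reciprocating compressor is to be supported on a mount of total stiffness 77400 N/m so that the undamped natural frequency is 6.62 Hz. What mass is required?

44.7 kg

ω_n = 2πf_n = 2π × 6.62 = 41.59 rad/s.
m = k/ω_n² = 77400/41.59² = 77400/1730 = 44.74 kg.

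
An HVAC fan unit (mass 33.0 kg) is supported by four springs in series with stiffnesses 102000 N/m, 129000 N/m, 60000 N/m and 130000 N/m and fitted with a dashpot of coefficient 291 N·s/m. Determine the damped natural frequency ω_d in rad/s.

26.5 rad/s

Series springs: 1/k_eq = 1/102000 + 1/129000 + 1/60000 + 1/130000 = 4.191×10^-5, so k_eq = 23860 N/m.
ω_n = √(k_eq/m) = √(23860/33.0) = 26.89 rad/s.
Critical damping c_c = 2√(k_eq·m) = 2√(23860 × 33.0) = 1775 N·s/m, so ζ = c/c_c = 291/1775 = 0.1640.
ω_d = ω_n√(1 − ζ²) = 26.89 × √(1 − 0.0269) = 26.52 rad/s.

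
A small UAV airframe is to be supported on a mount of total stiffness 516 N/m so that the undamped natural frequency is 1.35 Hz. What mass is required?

ω_n = 2πf_n = 2π × 1.35 = 8.482 rad/s.
m = k/ω_n² = 516/8.482² = 516/71.95 = 7.172 kg.

7.17 kg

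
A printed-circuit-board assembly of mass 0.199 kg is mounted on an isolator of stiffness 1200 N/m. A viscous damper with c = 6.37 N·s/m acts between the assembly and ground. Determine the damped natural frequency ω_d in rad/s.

76.0 rad/s

ω_n = √(k/m) = √(1200/0.199) = 77.65 rad/s.
Critical damping c_c = 2√(k·m) = 2√(1200 × 0.199) = 30.91 N·s/m, so ζ = c/c_c = 6.37/30.91 = 0.2061.
ω_d = ω_n√(1 − ζ²) = 77.65 × √(1 − 0.0425) = 75.99 rad/s.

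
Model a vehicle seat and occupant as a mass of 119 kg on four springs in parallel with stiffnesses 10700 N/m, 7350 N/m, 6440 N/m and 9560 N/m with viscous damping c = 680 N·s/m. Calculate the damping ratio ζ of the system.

0.169

Parallel springs add: k_eq = 10700 + 7350 + 6440 + 9560 = 34050 N/m.
ω_n = √(k_eq/m) = √(34050/119) = 16.92 rad/s.
Critical damping c_c = 2√(k_eq·m) = 2√(34050 × 119) = 4026 N·s/m, so ζ = c/c_c = 680/4026 = 0.1689.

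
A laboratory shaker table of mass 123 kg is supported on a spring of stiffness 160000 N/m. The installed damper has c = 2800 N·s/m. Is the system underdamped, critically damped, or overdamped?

underdamped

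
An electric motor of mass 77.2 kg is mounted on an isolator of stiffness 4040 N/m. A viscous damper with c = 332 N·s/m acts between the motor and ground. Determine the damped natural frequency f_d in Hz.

1.10 Hz

ω_n = √(k/m) = √(4040/77.2) = 7.234 rad/s.
Critical damping c_c = 2√(k·m) = 2√(4040 × 77.2) = 1117 N·s/m, so ζ = c/c_c = 332/1117 = 0.2972.
ω_d = ω_n√(1 − ζ²) = 7.234 × √(1 − 0.0884) = 6.907 rad/s.
f_d = ω_d/(2π) = 1.099 Hz.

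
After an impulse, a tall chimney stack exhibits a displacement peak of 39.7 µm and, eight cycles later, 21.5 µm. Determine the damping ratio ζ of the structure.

0.0122

Logarithmic decrement δ = (1/n)·ln(x₀/x_n) = (1/8)·ln(39.7/21.5) = (1/8)·ln(1.847) = 0.07666.
ζ = δ/√(4π² + δ²) = 0.07666/√(39.48 + 0.00588) = 0.07666/6.284 = 0.01220.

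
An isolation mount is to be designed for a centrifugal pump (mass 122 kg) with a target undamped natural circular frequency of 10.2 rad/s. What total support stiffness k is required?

12700 N/m

k = m·ω_n² = 122 × 10.20² = 122 × 104.0 = 12690 N/m.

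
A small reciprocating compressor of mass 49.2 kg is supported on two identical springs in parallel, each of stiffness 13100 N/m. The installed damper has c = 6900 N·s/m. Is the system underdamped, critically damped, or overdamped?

overdamped

Parallel springs add: k_eq = 2 × 13100 = 26200 N/m.
c_c = 2√(k_eq·m) = 2271 N·s/m; ζ = c/c_c = 6900/2271 = 3.04.
Since ζ > 1 the system is overdamped.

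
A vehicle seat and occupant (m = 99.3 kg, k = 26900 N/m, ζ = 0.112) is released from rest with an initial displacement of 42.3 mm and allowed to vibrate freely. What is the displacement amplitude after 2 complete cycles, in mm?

10.3 mm

Logarithmic decrement δ = 2πζ/√(1 − ζ²) = 2π × 0.1120/√(1 − 0.0125) = 0.7082.
After n cycles, x_n/x₀ = e^(−nδ), so x_2 = 42.3 × e^(−2 × 0.7082) = 42.3 × 0.2426 = 10.26 mm.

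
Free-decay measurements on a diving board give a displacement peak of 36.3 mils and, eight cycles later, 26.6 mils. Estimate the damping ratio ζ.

Logarithmic decrement δ = (1/n)·ln(x₀/x_n) = (1/8)·ln(36.3/26.6) = (1/8)·ln(1.365) = 0.03886.
ζ = δ/√(4π² + δ²) = 0.03886/√(39.48 + 0.00151) = 0.03886/6.283 = 0.006185.

0.00619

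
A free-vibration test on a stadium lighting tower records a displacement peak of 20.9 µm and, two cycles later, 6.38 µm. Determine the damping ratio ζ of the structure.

Logarithmic decrement δ = (1/n)·ln(x₀/x_n) = (1/2)·ln(20.9/6.38) = (1/2)·ln(3.276) = 0.5933.
ζ = δ/√(4π² + δ²) = 0.5933/√(39.48 + 0.352) = 0.5933/6.311 = 0.09401.

0.0940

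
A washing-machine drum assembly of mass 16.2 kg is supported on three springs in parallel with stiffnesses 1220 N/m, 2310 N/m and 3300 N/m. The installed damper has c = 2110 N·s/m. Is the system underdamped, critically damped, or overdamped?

Parallel springs add: k_eq = 1220 + 2310 + 3300 = 6830 N/m.
c_c = 2√(k_eq·m) = 665.3 N·s/m; ζ = c/c_c = 2110/665.3 = 3.17.
Since ζ > 1 the system is overdamped.

overdamped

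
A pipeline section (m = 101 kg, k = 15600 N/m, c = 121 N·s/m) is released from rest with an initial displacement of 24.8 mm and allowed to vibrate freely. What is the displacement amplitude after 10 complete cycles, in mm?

1.20 mm

ζ = c/(2√(km)) = 121/(2√(15600 × 101)) = 121/2510 = 0.04820.
Logarithmic decrement δ = 2πζ/√(1 − ζ²) = 2π × 0.04820/√(1 − 0.00232) = 0.3032.
After n cycles, x_n/x₀ = e^(−nδ), so x_10 = 24.8 × e^(−10 × 0.3032) = 24.8 × 0.04822 = 1.196 mm.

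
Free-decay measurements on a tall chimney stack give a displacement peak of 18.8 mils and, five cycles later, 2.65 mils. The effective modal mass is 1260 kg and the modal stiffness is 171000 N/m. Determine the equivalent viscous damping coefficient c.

Logarithmic decrement δ = (1/n)·ln(x₀/x_n) = (1/5)·ln(18.8/2.65) = (1/5)·ln(7.094) = 0.3919.
ζ = δ/√(4π² + δ²) = 0.3919/√(39.48 + 0.154) = 0.3919/6.295 = 0.06225.
c = ζ · 2√(km) = 0.06225 × 2√(171000 × 1260) = 0.06225 × 29360 = 1827 N·s/m.

1830 N·s/m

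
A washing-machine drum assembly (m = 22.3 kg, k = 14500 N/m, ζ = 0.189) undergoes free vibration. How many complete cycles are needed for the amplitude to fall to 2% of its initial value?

Logarithmic decrement δ = 2πζ/√(1 − ζ²) = 2π × 0.1890/√(1 − 0.0357) = 1.209.
x_n/x₀ = e^(−nδ) ≤ 0.02; take ln: n ≥ ln(1/0.02)/δ = 3.912/1.209 = 3.235.
So 4 complete cycles are required.

4 cycles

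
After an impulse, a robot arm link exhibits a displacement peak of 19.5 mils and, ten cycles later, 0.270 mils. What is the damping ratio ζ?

0.0680

Logarithmic decrement δ = (1/n)·ln(x₀/x_n) = (1/10)·ln(19.5/0.270) = (1/10)·ln(72.22) = 0.4280.
ζ = δ/√(4π² + δ²) = 0.4280/√(39.48 + 0.183) = 0.4280/6.298 = 0.06796.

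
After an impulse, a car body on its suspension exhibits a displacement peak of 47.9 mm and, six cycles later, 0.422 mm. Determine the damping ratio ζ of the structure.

0.125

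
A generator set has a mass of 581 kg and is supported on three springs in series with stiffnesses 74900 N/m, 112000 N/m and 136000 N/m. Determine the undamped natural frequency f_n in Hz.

1.21 Hz

Series springs: 1/k_eq = 1/74900 + 1/112000 + 1/136000 = 2.963×10^-5, so k_eq = 33750 N/m.
ω_n = √(k_eq/m) = √(33750/581) = √58.08 = 7.621 rad/s.
f_n = ω_n/(2π) = 7.621/6.283 = 1.213 Hz.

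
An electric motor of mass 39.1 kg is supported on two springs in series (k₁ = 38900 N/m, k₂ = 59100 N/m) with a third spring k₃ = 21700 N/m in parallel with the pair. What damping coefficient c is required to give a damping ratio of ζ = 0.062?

165 N·s/m

Series pair: k_s = k₁k₂/(k₁+k₂) = (38900)(59100)/(38900 + 59100) = 23460 N/m. In parallel with k₃: k_eq = 23460 + 21700 = 45160 N/m.
c_c = 2√(k_eq·m) = 2√(45160 × 39.1) = 2658 N·s/m.
c = ζ·c_c = 0.062 × 2658 = 164.8 N·s/m.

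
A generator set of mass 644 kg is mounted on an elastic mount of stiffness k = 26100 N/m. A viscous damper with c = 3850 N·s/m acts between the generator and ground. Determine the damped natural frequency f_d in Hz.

0.895 Hz

ω_n = √(k/m) = √(26100/644) = 6.366 rad/s.
Critical damping c_c = 2√(k·m) = 2√(26100 × 644) = 8200 N·s/m, so ζ = c/c_c = 3850/8200 = 0.4695.
ω_d = ω_n√(1 − ζ²) = 6.366 × √(1 − 0.220) = 5.621 rad/s.
f_d = ω_d/(2π) = 0.8946 Hz.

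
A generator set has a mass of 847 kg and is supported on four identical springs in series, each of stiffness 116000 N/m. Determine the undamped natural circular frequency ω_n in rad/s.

5.85 rad/s

Series springs: 1/k_eq = 4/116000, so k_eq = 116000/4 = 29000 N/m.
ω_n = √(k_eq/m) = √(29000/847) = √34.24 = 5.851 rad/s.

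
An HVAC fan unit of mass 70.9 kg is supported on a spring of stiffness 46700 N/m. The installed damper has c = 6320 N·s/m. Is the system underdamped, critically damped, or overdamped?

overdamped

c_c = 2√(k·m) = 3639 N·s/m; ζ = c/c_c = 6320/3639 = 1.74.
Since ζ > 1 the system is overdamped.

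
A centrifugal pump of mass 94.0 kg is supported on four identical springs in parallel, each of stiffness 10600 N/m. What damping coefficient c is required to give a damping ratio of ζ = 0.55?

2200 N·s/m

Parallel springs add: k_eq = 4 × 10600 = 42400 N/m.
c_c = 2√(k_eq·m) = 2√(42400 × 94.0) = 3993 N·s/m.
c = ζ·c_c = 0.55 × 3993 = 2196 N·s/m.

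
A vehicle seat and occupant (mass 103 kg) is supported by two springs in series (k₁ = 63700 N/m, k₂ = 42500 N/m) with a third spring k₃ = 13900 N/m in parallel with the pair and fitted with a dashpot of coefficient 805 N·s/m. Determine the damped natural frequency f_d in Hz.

3.05 Hz

Series pair: k_s = k₁k₂/(k₁+k₂) = (63700)(42500)/(63700 + 42500) = 25490 N/m. In parallel with k₃: k_eq = 25490 + 13900 = 39390 N/m.
ω_n = √(k_eq/m) = √(39390/103) = 19.56 rad/s.
Critical damping c_c = 2√(k_eq·m) = 2√(39390 × 103) = 4029 N·s/m, so ζ = c/c_c = 805/4029 = 0.1998.
ω_d = ω_n√(1 − ζ²) = 19.56 × √(1 − 0.0399) = 19.16 rad/s.
f_d = ω_d/(2π) = 3.050 Hz.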